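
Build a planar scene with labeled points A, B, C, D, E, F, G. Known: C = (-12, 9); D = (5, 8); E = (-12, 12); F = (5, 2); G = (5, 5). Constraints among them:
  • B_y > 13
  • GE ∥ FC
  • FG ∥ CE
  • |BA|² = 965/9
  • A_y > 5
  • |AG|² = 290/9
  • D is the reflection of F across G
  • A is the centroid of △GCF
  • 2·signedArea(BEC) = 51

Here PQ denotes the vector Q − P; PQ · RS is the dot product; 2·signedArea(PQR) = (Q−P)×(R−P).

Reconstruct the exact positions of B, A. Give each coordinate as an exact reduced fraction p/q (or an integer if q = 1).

1. B_x = 5  [2·signedArea(BEC) = 51]
2. A_x = -2/3  [A is the centroid of △GCF]
3. A_y = 16/3  [A is the centroid of △GCF]
   → A = (-2/3, 16/3)
4. B_y = 14  [|BA|² = 965/9]
   → B = (5, 14)

A = (-2/3, 16/3)
B = (5, 14)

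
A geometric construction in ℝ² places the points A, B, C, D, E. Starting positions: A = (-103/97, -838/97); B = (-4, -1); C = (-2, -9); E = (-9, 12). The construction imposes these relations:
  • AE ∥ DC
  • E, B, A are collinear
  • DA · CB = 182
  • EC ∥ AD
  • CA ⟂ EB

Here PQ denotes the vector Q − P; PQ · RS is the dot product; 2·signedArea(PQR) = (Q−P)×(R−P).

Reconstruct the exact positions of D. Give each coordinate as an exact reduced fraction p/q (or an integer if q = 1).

1. D_x = 576/97  [AE ∥ DC ∩ EC ∥ AD]
2. D_y = -2875/97  [AE ∥ DC ∩ EC ∥ AD]
   → D = (576/97, -2875/97)

D = (576/97, -2875/97)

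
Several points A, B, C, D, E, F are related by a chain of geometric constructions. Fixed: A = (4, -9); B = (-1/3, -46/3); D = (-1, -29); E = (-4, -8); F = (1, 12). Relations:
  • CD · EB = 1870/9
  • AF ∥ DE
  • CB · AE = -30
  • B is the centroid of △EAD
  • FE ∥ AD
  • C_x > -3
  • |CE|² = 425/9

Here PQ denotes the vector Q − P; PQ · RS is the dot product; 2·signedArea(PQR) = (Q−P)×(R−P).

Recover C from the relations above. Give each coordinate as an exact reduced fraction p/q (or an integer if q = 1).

C = (-7/3, -4/3)

1. C_x = -7/3  [CD · EB = 1870/9 ∩ CB · AE = -30]
2. C_y = -4/3  [CD · EB = 1870/9 ∩ CB · AE = -30]
   → C = (-7/3, -4/3)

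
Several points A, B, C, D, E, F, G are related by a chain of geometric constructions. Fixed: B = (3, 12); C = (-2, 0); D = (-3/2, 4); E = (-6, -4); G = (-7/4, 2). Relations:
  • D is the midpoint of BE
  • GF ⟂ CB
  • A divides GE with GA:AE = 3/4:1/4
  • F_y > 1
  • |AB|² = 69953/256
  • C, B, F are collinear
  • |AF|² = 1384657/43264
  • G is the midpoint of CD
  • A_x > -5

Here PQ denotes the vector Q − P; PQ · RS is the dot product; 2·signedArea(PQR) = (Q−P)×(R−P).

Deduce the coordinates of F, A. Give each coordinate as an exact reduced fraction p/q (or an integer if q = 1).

1. F_x = -847/676  [C, B, F are collinear ∩ GF ⟂ CB]
2. F_y = 303/169  [C, B, F are collinear ∩ GF ⟂ CB]
   → F = (-847/676, 303/169)
3. A_x = -79/16  [A divides GE with GA:AE = 3/4:1/4]
4. A_y = -5/2  [A divides GE with GA:AE = 3/4:1/4]
   → A = (-79/16, -5/2)

A = (-79/16, -5/2)
F = (-847/676, 303/169)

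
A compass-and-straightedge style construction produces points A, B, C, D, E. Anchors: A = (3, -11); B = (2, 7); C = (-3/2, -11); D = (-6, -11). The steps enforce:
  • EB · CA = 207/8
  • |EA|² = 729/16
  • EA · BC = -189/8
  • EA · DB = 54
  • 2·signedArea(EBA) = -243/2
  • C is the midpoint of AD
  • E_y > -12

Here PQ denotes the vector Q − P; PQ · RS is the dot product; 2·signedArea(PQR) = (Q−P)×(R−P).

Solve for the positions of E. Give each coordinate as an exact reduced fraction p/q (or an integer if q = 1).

1. E_x = -15/4  [2·signedArea(EBA) = -243/2 ∩ EB · CA = 207/8]
2. E_y = -11  [2·signedArea(EBA) = -243/2 ∩ EB · CA = 207/8]
   → E = (-15/4, -11)

E = (-15/4, -11)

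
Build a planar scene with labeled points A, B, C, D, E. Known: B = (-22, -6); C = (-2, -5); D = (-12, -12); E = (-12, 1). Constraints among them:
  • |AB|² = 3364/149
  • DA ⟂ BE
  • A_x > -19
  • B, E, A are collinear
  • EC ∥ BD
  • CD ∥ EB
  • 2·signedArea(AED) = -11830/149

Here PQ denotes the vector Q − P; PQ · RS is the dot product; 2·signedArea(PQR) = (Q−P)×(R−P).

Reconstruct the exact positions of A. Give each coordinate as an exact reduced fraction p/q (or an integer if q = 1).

A = (-2698/149, -488/149)

1. A_x = -2698/149  [B, E, A are collinear ∩ DA ⟂ BE]
2. A_y = -488/149  [B, E, A are collinear ∩ DA ⟂ BE]
   → A = (-2698/149, -488/149)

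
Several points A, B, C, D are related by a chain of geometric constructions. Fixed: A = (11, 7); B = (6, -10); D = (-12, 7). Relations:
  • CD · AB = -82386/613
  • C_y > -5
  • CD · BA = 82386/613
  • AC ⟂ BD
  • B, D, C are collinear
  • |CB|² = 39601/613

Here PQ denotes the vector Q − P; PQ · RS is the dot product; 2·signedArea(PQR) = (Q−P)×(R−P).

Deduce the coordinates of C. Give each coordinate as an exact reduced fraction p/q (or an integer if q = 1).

1. C_x = 96/613  [B, D, C are collinear ∩ AC ⟂ BD]
2. C_y = -2747/613  [B, D, C are collinear ∩ AC ⟂ BD]
   → C = (96/613, -2747/613)

C = (96/613, -2747/613)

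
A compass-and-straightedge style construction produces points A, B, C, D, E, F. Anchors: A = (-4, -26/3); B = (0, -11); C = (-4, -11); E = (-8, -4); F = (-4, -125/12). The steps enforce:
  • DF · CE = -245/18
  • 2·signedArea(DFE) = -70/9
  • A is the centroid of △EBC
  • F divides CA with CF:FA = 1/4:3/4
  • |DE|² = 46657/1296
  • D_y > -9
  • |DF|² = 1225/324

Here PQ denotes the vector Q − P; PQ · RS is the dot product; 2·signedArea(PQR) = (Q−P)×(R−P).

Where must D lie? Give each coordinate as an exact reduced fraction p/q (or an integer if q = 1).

1. D_x = -4  [2·signedArea(DFE) = -70/9 ∩ DF · CE = -245/18]
2. D_y = -305/36  [2·signedArea(DFE) = -70/9 ∩ DF · CE = -245/18]
   → D = (-4, -305/36)

D = (-4, -305/36)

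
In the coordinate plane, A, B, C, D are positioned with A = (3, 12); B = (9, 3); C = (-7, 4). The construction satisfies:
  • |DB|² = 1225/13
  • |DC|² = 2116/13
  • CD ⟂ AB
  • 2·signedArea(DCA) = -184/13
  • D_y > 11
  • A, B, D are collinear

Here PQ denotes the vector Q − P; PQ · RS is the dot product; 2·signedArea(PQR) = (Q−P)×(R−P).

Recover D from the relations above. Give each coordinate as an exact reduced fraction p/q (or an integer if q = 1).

1. D_x = 47/13  [A, B, D are collinear ∩ CD ⟂ AB]
2. D_y = 144/13  [A, B, D are collinear ∩ CD ⟂ AB]
   → D = (47/13, 144/13)

D = (47/13, 144/13)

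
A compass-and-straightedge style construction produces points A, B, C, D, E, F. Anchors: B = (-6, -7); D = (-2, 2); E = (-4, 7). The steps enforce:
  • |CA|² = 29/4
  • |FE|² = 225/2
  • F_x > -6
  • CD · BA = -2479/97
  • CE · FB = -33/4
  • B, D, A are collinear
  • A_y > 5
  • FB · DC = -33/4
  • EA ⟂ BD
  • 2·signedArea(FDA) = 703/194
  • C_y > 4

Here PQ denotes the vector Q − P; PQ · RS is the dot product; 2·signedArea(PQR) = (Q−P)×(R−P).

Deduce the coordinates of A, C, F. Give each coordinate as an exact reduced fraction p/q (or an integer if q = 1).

1. A_x = -46/97  [B, D, A are collinear ∩ EA ⟂ BD]
2. A_y = 527/97  [B, D, A are collinear ∩ EA ⟂ BD]
   → A = (-46/97, 527/97)
3. C_x = -3  [line -536/97·x + -1206/97·y + 3819/97 = 0 ∩ |CA|² = 29/4]
4. C_y = 9/2  [line -536/97·x + -1206/97·y + 3819/97 = 0 ∩ |CA|² = 29/4]
   → C = (-3, 9/2)
5. F_x = -11/2  [FB · DC = -33/4 ∩ 2·signedArea(FDA) = 703/194]
6. F_y = -7/2  [FB · DC = -33/4 ∩ 2·signedArea(FDA) = 703/194]
   → F = (-11/2, -7/2)

A = (-46/97, 527/97)
C = (-3, 9/2)
F = (-11/2, -7/2)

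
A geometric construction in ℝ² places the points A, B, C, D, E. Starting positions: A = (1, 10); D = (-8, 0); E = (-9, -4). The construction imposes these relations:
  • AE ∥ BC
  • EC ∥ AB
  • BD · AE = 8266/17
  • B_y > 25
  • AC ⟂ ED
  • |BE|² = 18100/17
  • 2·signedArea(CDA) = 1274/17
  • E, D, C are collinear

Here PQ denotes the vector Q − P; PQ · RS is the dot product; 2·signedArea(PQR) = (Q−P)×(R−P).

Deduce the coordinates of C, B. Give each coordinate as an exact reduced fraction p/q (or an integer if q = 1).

1. C_x = -87/17  [E, D, C are collinear ∩ AC ⟂ ED]
2. C_y = 196/17  [E, D, C are collinear ∩ AC ⟂ ED]
   → C = (-87/17, 196/17)
3. B_x = 83/17  [AE ∥ BC ∩ EC ∥ AB]
4. B_y = 434/17  [AE ∥ BC ∩ EC ∥ AB]
   → B = (83/17, 434/17)

B = (83/17, 434/17)
C = (-87/17, 196/17)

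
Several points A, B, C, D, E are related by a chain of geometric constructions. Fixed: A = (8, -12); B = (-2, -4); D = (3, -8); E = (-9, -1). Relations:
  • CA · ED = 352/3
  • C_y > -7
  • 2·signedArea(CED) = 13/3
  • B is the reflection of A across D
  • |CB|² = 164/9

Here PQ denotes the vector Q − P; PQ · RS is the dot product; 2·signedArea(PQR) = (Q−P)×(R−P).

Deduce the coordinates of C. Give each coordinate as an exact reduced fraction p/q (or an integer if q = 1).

C = (4/3, -20/3)

1. C_x = 4/3  [CA · ED = 352/3 ∩ 2·signedArea(CED) = 13/3]
2. C_y = -20/3  [CA · ED = 352/3 ∩ 2·signedArea(CED) = 13/3]
   → C = (4/3, -20/3)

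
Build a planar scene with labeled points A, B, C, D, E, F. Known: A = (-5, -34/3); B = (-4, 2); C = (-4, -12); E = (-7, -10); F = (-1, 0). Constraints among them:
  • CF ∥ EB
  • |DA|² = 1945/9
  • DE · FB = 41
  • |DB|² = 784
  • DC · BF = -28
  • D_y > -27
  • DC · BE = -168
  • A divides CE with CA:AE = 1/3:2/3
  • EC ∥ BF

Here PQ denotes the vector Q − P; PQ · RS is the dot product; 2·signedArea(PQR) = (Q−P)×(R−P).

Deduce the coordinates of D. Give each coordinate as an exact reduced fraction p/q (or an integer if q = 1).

1. D_x = -4  [DE · FB = 41 ∩ DC · BE = -168]
2. D_y = -26  [DE · FB = 41 ∩ DC · BE = -168]
   → D = (-4, -26)

D = (-4, -26)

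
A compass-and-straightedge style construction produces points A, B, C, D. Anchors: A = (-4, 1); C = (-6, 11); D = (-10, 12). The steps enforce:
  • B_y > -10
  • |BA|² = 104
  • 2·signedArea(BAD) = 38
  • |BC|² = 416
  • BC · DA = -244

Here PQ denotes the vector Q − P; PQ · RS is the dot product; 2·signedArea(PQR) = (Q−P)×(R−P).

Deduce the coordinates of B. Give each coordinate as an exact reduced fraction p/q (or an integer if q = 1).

B = (-2, -9)

1. B_x = -2  [BC · DA = -244 ∩ 2·signedArea(BAD) = 38]
2. B_y = -9  [BC · DA = -244 ∩ 2·signedArea(BAD) = 38]
   → B = (-2, -9)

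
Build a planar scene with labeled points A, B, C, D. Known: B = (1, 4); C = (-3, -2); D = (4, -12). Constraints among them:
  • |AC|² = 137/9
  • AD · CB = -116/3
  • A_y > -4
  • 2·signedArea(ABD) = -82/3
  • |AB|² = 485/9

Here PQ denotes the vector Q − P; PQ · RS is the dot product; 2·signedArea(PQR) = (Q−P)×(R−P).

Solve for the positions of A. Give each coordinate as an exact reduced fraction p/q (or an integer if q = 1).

A = (2/3, -10/3)

1. A_x = 2/3  [2·signedArea(ABD) = -82/3 ∩ AD · CB = -116/3]
2. A_y = -10/3  [2·signedArea(ABD) = -82/3 ∩ AD · CB = -116/3]
   → A = (2/3, -10/3)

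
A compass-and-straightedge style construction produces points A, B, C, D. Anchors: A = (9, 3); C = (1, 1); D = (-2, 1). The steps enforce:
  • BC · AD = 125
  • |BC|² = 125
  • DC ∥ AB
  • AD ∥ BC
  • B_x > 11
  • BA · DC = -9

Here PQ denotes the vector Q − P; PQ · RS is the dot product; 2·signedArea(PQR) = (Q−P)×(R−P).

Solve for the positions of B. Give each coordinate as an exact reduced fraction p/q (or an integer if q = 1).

1. B_x = 12  [AD ∥ BC ∩ DC ∥ AB]
2. B_y = 3  [AD ∥ BC ∩ DC ∥ AB]
   → B = (12, 3)

B = (12, 3)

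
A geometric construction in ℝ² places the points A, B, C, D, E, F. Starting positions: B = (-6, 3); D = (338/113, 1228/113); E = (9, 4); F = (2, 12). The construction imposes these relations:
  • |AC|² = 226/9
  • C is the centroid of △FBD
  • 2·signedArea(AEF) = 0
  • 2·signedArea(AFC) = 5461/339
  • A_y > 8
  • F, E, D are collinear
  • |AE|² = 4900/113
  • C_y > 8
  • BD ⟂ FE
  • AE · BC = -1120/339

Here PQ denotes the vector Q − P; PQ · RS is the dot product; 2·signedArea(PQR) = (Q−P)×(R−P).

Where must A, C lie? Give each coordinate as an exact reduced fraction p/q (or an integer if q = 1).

A = (527/113, 1012/113)
C = (-38/113, 2923/339)

1. A_x = 527/113  [line -8·x + -7·y + 100 = 0 ∩ |AE|² = 4900/113]
2. A_y = 1012/113  [line -8·x + -7·y + 100 = 0 ∩ |AE|² = 4900/113]
   → A = (527/113, 1012/113)
3. C_x = -38/113  [C is the centroid of △FBD]
4. C_y = 2923/339  [C is the centroid of △FBD]
   → C = (-38/113, 2923/339)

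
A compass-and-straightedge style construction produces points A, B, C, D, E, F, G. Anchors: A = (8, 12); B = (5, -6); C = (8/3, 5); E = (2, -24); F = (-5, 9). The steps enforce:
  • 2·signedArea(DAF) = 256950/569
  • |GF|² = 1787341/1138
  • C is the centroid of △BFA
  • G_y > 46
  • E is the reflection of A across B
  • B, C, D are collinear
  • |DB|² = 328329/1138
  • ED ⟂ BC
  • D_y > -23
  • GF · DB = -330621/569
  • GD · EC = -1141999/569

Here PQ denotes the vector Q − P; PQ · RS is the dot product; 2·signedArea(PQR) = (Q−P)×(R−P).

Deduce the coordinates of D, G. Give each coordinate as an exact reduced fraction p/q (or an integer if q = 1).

1. D_x = 9701/1138  [B, C, D are collinear ∩ ED ⟂ BC]
2. D_y = -25737/1138  [B, C, D are collinear ∩ ED ⟂ BC]
   → D = (9701/1138, -25737/1138)
3. G_x = 8507/1138  [GD · EC = -1141999/569 ∩ GF · DB = -330621/569]
4. G_y = 53049/1138  [GD · EC = -1141999/569 ∩ GF · DB = -330621/569]
   → G = (8507/1138, 53049/1138)

D = (9701/1138, -25737/1138)
G = (8507/1138, 53049/1138)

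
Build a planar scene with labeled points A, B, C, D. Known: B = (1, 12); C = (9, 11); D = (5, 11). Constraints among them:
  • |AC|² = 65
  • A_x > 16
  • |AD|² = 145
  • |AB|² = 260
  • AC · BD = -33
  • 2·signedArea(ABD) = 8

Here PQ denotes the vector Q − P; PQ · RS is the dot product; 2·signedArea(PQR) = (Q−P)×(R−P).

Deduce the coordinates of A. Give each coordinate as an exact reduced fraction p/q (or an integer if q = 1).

1. A_x = 17  [2·signedArea(ABD) = 8 ∩ AC · BD = -33]
2. A_y = 10  [2·signedArea(ABD) = 8 ∩ AC · BD = -33]
   → A = (17, 10)

A = (17, 10)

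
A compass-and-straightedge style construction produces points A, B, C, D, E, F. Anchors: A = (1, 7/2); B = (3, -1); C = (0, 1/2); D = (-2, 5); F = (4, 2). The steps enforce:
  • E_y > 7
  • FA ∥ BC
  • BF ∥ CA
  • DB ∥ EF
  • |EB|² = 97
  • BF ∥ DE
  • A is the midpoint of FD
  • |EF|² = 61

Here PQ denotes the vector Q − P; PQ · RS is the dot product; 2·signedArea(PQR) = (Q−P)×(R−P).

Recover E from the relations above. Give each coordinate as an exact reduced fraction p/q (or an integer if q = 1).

1. E_x = -1  [DB ∥ EF ∩ BF ∥ DE]
2. E_y = 8  [DB ∥ EF ∩ BF ∥ DE]
   → E = (-1, 8)

E = (-1, 8)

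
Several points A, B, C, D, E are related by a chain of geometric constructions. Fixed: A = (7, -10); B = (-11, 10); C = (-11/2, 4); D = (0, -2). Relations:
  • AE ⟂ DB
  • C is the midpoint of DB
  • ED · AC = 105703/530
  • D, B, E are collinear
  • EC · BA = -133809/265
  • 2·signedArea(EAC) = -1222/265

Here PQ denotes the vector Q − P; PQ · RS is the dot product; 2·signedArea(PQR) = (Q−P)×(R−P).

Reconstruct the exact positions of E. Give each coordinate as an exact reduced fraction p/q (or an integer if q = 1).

E = (1903/265, -2606/265)

1. E_x = 1903/265  [D, B, E are collinear ∩ AE ⟂ DB]
2. E_y = -2606/265  [D, B, E are collinear ∩ AE ⟂ DB]
   → E = (1903/265, -2606/265)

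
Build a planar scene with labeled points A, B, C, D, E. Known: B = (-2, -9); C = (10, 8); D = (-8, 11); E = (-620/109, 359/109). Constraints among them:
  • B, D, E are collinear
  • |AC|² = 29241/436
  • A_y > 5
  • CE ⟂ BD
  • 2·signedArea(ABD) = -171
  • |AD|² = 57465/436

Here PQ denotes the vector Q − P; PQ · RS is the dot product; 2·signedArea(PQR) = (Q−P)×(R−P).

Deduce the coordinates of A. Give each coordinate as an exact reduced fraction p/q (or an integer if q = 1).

A = (235/109, 1231/218)

1. A_x = 235/109  [line -20·x + -6·y + 77 = 0 ∩ |AC|² = 29241/436]
2. A_y = 1231/218  [line -20·x + -6·y + 77 = 0 ∩ |AC|² = 29241/436]
   → A = (235/109, 1231/218)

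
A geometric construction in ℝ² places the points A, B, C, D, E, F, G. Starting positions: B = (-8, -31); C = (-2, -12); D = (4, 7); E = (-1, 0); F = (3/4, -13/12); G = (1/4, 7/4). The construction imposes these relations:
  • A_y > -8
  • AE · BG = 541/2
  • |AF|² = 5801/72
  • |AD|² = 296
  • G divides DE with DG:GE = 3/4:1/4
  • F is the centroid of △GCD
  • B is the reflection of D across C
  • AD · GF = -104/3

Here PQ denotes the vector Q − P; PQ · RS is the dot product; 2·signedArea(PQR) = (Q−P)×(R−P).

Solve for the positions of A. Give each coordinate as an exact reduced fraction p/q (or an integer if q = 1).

A = (-6, -7)

1. A_x = -6  [AE · BG = 541/2 ∩ AD · GF = -104/3]
2. A_y = -7  [AE · BG = 541/2 ∩ AD · GF = -104/3]
   → A = (-6, -7)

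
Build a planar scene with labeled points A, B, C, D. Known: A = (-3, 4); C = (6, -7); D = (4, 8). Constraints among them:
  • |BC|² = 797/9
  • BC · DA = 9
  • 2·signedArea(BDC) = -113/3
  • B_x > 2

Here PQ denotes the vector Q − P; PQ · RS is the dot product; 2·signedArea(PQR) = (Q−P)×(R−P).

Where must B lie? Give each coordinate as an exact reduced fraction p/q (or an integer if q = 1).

1. B_x = 7/3  [BC · DA = 9 ∩ 2·signedArea(BDC) = -113/3]
2. B_y = 5/3  [BC · DA = 9 ∩ 2·signedArea(BDC) = -113/3]
   → B = (7/3, 5/3)

B = (7/3, 5/3)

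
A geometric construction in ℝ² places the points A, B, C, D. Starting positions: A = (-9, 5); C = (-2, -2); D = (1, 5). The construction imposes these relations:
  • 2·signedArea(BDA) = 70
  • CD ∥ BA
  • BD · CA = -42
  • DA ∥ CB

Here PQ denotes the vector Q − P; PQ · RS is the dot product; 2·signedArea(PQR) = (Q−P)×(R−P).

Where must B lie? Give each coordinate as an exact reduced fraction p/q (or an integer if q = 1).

1. B_x = -12  [CD ∥ BA ∩ DA ∥ CB]
2. B_y = -2  [CD ∥ BA ∩ DA ∥ CB]
   → B = (-12, -2)

B = (-12, -2)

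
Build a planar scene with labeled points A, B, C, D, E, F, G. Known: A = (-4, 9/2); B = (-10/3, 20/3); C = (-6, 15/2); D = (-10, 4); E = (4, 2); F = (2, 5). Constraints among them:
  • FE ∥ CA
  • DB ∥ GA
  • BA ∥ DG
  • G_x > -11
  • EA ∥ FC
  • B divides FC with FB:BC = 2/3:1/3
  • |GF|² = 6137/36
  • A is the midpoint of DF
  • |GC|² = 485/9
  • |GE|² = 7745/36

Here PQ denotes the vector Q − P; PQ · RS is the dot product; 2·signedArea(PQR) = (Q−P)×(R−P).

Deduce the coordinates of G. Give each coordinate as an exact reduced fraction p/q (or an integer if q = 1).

1. G_x = -32/3  [DB ∥ GA ∩ BA ∥ DG]
2. G_y = 11/6  [DB ∥ GA ∩ BA ∥ DG]
   → G = (-32/3, 11/6)

G = (-32/3, 11/6)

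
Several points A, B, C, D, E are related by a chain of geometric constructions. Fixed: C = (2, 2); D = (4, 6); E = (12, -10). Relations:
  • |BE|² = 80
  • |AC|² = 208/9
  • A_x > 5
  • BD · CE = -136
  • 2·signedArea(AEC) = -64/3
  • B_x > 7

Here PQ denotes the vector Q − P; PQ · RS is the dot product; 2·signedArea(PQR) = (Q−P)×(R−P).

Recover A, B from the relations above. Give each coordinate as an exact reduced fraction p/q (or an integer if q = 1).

A = (6, -2/3)
B = (8, -2)

1. A_x = 6  [line -12·x + -10·y + 196/3 = 0 ∩ |AC|² = 208/9]
2. A_y = -2/3  [line -12·x + -10·y + 196/3 = 0 ∩ |AC|² = 208/9]
   → A = (6, -2/3)
3. B_x = 8  [line -10·x + 12·y + 104 = 0 ∩ |BE|² = 80]
4. B_y = -2  [line -10·x + 12·y + 104 = 0 ∩ |BE|² = 80]
   → B = (8, -2)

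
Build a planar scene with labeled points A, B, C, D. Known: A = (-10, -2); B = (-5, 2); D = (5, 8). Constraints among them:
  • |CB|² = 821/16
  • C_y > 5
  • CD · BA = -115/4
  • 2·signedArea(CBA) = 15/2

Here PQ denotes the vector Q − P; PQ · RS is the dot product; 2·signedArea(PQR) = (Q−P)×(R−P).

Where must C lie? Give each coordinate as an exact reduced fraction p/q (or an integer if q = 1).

1. C_x = 5/4  [2·signedArea(CBA) = 15/2 ∩ CD · BA = -115/4]
2. C_y = 11/2  [2·signedArea(CBA) = 15/2 ∩ CD · BA = -115/4]
   → C = (5/4, 11/2)

C = (5/4, 11/2)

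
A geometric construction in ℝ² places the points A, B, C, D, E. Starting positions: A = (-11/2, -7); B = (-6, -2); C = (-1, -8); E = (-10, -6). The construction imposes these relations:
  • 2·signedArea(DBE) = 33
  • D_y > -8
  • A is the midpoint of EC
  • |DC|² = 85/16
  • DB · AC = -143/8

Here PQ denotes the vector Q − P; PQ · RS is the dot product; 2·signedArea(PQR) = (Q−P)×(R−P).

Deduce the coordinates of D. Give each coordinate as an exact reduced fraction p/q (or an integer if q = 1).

D = (-13/4, -15/2)

1. D_x = -13/4  [2·signedArea(DBE) = 33 ∩ DB · AC = -143/8]
2. D_y = -15/2  [2·signedArea(DBE) = 33 ∩ DB · AC = -143/8]
   → D = (-13/4, -15/2)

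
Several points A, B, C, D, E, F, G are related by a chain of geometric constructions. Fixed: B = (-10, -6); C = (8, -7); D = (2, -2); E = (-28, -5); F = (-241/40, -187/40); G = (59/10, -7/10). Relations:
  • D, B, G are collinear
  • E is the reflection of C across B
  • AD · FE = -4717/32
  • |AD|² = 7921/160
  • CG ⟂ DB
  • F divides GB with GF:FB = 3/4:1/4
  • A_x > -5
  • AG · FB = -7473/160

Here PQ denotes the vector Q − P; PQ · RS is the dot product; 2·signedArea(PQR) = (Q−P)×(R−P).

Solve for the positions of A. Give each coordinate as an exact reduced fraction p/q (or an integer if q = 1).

A = (-187/40, -169/40)

1. A_x = -187/40  [AD · FE = -4717/32 ∩ AG · FB = -7473/160]
2. A_y = -169/40  [AD · FE = -4717/32 ∩ AG · FB = -7473/160]
   → A = (-187/40, -169/40)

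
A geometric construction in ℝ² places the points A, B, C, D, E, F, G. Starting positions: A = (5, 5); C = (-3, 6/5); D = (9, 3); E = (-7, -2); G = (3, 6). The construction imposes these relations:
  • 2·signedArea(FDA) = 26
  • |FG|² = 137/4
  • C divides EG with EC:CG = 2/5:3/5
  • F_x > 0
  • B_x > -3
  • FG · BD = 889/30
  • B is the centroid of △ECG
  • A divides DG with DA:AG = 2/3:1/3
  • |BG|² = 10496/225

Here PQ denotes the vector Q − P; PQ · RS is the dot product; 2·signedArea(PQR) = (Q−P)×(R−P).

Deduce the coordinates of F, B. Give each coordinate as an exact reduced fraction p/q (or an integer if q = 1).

1. F_x = 1  [line -2·x + -4·y + 4 = 0 ∩ |FG|² = 137/4]
2. F_y = 1/2  [line -2·x + -4·y + 4 = 0 ∩ |FG|² = 137/4]
   → F = (1, 1/2)
3. B_x = -7/3  [FG · BD = 889/30 ∩ B is the centroid of △ECG]
4. B_y = 26/15  [FG · BD = 889/30 ∩ B is the centroid of △ECG]
   → B = (-7/3, 26/15)

B = (-7/3, 26/15)
F = (1, 1/2)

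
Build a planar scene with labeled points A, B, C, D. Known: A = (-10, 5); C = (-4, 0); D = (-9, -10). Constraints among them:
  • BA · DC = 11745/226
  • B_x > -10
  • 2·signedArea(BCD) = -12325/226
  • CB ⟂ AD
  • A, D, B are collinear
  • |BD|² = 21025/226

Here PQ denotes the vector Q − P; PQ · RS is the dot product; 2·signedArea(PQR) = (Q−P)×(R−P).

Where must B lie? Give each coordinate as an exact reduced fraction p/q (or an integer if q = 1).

1. B_x = -2179/226  [A, D, B are collinear ∩ CB ⟂ AD]
2. B_y = -85/226  [A, D, B are collinear ∩ CB ⟂ AD]
   → B = (-2179/226, -85/226)

B = (-2179/226, -85/226)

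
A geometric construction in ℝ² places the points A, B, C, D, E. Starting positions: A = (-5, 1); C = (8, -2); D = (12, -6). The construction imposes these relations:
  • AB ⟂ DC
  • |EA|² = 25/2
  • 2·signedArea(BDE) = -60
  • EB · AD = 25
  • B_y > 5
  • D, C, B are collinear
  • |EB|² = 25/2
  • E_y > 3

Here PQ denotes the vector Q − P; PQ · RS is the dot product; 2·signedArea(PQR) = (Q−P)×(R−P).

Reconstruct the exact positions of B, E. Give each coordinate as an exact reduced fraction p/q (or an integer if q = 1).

1. B_x = 0  [D, C, B are collinear ∩ AB ⟂ DC]
2. B_y = 6  [D, C, B are collinear ∩ AB ⟂ DC]
   → B = (0, 6)
3. E_x = -5/2  [EB · AD = 25 ∩ 2·signedArea(BDE) = -60]
4. E_y = 7/2  [EB · AD = 25 ∩ 2·signedArea(BDE) = -60]
   → E = (-5/2, 7/2)

B = (0, 6)
E = (-5/2, 7/2)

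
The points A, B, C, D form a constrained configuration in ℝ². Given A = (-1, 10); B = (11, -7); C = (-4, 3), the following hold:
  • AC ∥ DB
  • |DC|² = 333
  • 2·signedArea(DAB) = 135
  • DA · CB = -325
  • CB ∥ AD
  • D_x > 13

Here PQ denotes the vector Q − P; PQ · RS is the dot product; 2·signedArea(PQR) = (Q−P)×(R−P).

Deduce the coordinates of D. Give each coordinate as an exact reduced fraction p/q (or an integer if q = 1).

D = (14, 0)

1. D_x = 14  [AC ∥ DB ∩ CB ∥ AD]
2. D_y = 0  [AC ∥ DB ∩ CB ∥ AD]
   → D = (14, 0)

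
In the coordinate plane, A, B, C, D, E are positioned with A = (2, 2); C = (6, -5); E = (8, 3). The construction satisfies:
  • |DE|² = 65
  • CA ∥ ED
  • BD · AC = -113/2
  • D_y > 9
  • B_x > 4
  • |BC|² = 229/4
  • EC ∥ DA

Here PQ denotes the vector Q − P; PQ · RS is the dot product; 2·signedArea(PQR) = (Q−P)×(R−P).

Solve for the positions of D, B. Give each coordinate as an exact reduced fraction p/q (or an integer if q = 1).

1. D_x = 4  [EC ∥ DA ∩ CA ∥ ED]
2. D_y = 10  [EC ∥ DA ∩ CA ∥ ED]
   → D = (4, 10)
3. B_x = 5  [line -4·x + 7·y + 5/2 = 0 ∩ |BC|² = 229/4]
4. B_y = 5/2  [line -4·x + 7·y + 5/2 = 0 ∩ |BC|² = 229/4]
   → B = (5, 5/2)

B = (5, 5/2)
D = (4, 10)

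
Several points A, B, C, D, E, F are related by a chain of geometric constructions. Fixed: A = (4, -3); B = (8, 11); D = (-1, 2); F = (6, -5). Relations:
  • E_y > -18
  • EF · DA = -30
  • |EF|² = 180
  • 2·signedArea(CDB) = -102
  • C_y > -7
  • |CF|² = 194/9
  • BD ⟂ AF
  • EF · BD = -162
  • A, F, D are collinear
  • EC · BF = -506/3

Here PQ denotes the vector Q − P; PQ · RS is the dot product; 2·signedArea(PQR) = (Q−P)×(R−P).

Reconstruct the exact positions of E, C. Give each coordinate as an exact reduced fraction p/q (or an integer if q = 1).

C = (5/3, -20/3)
E = (0, -17)

1. E_x = 0  [EF · BD = -162 ∩ EF · DA = -30]
2. E_y = -17  [EF · BD = -162 ∩ EF · DA = -30]
   → E = (0, -17)
3. C_x = 5/3  [2·signedArea(CDB) = -102 ∩ EC · BF = -506/3]
4. C_y = -20/3  [2·signedArea(CDB) = -102 ∩ EC · BF = -506/3]
   → C = (5/3, -20/3)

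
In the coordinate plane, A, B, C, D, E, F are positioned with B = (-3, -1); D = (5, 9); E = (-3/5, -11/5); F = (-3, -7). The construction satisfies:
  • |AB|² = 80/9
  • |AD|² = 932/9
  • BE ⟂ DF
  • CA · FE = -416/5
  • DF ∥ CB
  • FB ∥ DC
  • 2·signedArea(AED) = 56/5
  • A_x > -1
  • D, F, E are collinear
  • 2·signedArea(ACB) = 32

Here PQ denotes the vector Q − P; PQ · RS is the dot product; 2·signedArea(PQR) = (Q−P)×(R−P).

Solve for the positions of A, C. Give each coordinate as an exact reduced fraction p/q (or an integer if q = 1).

A = (-1/3, 1/3)
C = (5, 15)

1. A_x = -1/3  [line -56/5·x + 28/5·y + -28/5 = 0 ∩ |AB|² = 80/9]
2. A_y = 1/3  [line -56/5·x + 28/5·y + -28/5 = 0 ∩ |AB|² = 80/9]
   → A = (-1/3, 1/3)
3. C_x = 5  [DF ∥ CB ∩ FB ∥ DC]
4. C_y = 15  [DF ∥ CB ∩ FB ∥ DC]
   → C = (5, 15)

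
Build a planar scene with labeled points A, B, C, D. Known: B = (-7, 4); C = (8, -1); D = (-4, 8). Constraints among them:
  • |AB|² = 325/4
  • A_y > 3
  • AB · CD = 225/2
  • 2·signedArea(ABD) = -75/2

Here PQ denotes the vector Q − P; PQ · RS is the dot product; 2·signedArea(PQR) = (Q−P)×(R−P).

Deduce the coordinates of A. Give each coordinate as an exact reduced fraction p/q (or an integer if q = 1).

A = (2, 7/2)

1. A_x = 2  [line -4·x + 3·y + -5/2 = 0 ∩ |AB|² = 325/4]
2. A_y = 7/2  [line -4·x + 3·y + -5/2 = 0 ∩ |AB|² = 325/4]
   → A = (2, 7/2)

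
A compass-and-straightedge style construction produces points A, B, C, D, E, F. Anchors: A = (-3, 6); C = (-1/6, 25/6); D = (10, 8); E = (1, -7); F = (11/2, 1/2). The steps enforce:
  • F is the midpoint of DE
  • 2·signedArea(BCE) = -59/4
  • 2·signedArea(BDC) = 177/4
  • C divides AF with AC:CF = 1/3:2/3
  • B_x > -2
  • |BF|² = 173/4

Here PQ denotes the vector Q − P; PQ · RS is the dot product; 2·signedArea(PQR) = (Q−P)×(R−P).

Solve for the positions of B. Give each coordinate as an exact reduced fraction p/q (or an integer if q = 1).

B = (-1, -1/2)

1. B_x = -1  [2·signedArea(BCE) = -59/4 ∩ 2·signedArea(BDC) = 177/4]
2. B_y = -1/2  [2·signedArea(BCE) = -59/4 ∩ 2·signedArea(BDC) = 177/4]
   → B = (-1, -1/2)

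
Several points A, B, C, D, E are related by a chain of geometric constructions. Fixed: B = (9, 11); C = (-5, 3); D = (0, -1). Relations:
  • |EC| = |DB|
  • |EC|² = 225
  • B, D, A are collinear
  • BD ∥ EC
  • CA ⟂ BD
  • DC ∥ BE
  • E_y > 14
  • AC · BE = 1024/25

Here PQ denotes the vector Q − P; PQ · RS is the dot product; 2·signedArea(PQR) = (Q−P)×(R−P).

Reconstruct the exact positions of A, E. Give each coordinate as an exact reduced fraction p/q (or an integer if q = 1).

1. A_x = 3/25  [B, D, A are collinear ∩ CA ⟂ BD]
2. A_y = -21/25  [B, D, A are collinear ∩ CA ⟂ BD]
   → A = (3/25, -21/25)
3. E_x = 4  [BD ∥ EC ∩ DC ∥ BE]
4. E_y = 15  [BD ∥ EC ∩ DC ∥ BE]
   → E = (4, 15)

A = (3/25, -21/25)
E = (4, 15)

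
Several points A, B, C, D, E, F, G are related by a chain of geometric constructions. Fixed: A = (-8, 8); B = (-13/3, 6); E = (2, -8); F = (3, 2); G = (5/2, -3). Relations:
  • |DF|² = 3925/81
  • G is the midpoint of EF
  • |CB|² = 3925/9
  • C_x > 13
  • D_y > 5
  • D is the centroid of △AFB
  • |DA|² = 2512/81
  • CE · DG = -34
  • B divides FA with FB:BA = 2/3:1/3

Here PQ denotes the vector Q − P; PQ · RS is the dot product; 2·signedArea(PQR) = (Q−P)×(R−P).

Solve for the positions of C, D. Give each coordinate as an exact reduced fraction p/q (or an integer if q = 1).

C = (14, -4)
D = (-28/9, 16/3)

1. D_x = -28/9  [D is the centroid of △AFB]
2. D_y = 16/3  [D is the centroid of △AFB]
   → D = (-28/9, 16/3)
3. C_x = 14  [line -101/18·x + 25/3·y + 1007/9 = 0 ∩ |CB|² = 3925/9]
4. C_y = -4  [line -101/18·x + 25/3·y + 1007/9 = 0 ∩ |CB|² = 3925/9]
   → C = (14, -4)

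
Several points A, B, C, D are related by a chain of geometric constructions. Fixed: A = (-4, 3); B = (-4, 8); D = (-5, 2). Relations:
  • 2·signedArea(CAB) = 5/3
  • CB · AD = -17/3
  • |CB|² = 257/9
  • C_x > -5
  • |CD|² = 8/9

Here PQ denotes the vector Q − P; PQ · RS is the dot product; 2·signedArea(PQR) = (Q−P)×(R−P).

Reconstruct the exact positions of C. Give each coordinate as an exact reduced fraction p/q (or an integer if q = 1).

1. C_x = -13/3  [CB · AD = -17/3 ∩ 2·signedArea(CAB) = 5/3]
2. C_y = 8/3  [CB · AD = -17/3 ∩ 2·signedArea(CAB) = 5/3]
   → C = (-13/3, 8/3)

C = (-13/3, 8/3)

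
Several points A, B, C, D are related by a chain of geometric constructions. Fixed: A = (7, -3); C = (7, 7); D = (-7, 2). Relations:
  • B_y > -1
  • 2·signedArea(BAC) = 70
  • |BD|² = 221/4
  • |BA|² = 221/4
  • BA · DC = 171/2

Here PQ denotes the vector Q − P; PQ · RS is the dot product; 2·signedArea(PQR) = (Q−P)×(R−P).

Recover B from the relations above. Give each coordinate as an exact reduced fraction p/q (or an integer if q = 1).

1. B_x = 0  [2·signedArea(BAC) = 70 ∩ BA · DC = 171/2]
2. B_y = -1/2  [2·signedArea(BAC) = 70 ∩ BA · DC = 171/2]
   → B = (0, -1/2)

B = (0, -1/2)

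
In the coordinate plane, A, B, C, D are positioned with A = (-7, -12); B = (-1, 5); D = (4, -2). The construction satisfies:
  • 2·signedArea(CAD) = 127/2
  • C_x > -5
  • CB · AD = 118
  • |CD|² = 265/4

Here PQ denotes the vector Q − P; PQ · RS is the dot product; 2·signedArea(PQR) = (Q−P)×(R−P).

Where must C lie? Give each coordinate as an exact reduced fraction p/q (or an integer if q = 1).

C = (-4, -7/2)

1. C_x = -4  [2·signedArea(CAD) = 127/2 ∩ CB · AD = 118]
2. C_y = -7/2  [2·signedArea(CAD) = 127/2 ∩ CB · AD = 118]
   → C = (-4, -7/2)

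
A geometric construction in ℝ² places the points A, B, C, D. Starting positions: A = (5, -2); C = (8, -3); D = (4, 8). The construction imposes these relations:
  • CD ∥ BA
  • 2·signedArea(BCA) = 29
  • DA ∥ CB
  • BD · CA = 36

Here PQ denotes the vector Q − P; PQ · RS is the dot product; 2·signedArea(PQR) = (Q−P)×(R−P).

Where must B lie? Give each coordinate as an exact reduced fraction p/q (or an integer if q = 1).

1. B_x = 9  [CD ∥ BA ∩ DA ∥ CB]
2. B_y = -13  [CD ∥ BA ∩ DA ∥ CB]
   → B = (9, -13)

B = (9, -13)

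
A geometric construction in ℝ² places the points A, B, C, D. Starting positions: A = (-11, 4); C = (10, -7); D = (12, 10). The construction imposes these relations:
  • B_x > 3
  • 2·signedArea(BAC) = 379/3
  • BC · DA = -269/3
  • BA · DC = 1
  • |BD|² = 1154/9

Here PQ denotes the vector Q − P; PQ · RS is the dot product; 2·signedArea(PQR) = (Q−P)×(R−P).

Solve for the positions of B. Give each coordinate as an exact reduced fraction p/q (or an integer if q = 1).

1. B_x = 11/3  [BC · DA = -269/3 ∩ 2·signedArea(BAC) = 379/3]
2. B_y = 7/3  [BC · DA = -269/3 ∩ 2·signedArea(BAC) = 379/3]
   → B = (11/3, 7/3)

B = (11/3, 7/3)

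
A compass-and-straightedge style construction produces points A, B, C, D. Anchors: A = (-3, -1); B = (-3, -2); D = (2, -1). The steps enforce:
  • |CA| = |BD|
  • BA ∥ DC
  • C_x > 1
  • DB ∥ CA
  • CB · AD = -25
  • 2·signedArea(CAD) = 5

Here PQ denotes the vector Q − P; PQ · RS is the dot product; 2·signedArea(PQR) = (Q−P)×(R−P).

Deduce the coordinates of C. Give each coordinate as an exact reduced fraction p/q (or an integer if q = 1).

1. C_x = 2  [DB ∥ CA ∩ BA ∥ DC]
2. C_y = 0  [DB ∥ CA ∩ BA ∥ DC]
   → C = (2, 0)

C = (2, 0)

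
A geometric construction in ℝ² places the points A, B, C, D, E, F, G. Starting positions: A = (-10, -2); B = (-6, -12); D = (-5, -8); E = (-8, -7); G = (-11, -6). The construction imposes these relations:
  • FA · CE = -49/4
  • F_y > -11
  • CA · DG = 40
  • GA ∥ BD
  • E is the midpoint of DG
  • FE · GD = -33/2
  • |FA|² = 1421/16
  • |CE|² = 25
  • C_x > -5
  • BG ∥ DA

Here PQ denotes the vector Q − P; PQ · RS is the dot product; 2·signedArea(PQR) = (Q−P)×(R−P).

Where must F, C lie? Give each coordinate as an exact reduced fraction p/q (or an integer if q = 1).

1. C_x = -4  [line 6·x + -2·y + 16 = 0 ∩ |CE|² = 25]
2. C_y = -4  [line 6·x + -2·y + 16 = 0 ∩ |CE|² = 25]
   → C = (-4, -4)
3. F_x = -13/2  [FE · GD = -33/2 ∩ FA · CE = -49/4]
4. F_y = -43/4  [FE · GD = -33/2 ∩ FA · CE = -49/4]
   → F = (-13/2, -43/4)

C = (-4, -4)
F = (-13/2, -43/4)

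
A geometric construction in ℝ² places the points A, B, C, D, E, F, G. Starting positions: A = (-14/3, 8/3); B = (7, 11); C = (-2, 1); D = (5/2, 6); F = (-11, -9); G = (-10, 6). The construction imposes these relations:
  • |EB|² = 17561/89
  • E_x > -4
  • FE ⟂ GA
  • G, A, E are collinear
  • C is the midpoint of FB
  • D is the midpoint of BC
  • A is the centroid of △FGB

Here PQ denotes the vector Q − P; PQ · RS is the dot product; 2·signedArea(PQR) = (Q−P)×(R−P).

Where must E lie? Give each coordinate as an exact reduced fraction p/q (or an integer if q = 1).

E = (-354/89, 199/89)

1. E_x = -354/89  [G, A, E are collinear ∩ FE ⟂ GA]
2. E_y = 199/89  [G, A, E are collinear ∩ FE ⟂ GA]
   → E = (-354/89, 199/89)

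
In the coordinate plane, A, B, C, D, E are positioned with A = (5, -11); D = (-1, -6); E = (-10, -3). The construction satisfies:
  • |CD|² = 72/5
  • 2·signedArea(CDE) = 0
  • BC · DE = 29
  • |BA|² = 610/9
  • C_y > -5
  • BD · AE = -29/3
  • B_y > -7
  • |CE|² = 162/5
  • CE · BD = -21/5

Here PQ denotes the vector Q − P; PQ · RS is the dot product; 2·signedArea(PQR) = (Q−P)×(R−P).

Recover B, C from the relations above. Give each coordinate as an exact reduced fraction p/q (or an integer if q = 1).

1. B_x = -2  [line 15·x + -8·y + -70/3 = 0 ∩ |BA|² = 610/9]
2. B_y = -20/3  [line 15·x + -8·y + -70/3 = 0 ∩ |BA|² = 610/9]
   → B = (-2, -20/3)
3. C_x = -23/5  [BC · DE = 29 ∩ 2·signedArea(CDE) = 0]
4. C_y = -24/5  [BC · DE = 29 ∩ 2·signedArea(CDE) = 0]
   → C = (-23/5, -24/5)

B = (-2, -20/3)
C = (-23/5, -24/5)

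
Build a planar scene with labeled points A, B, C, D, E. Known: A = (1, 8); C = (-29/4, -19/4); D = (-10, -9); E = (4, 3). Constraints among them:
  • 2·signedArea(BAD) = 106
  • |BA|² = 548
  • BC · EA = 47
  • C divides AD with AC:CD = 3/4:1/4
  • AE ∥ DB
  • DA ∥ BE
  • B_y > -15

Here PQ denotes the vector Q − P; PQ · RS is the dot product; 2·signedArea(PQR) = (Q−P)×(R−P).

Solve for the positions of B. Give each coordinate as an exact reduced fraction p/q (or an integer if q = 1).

1. B_x = -7  [DA ∥ BE ∩ AE ∥ DB]
2. B_y = -14  [DA ∥ BE ∩ AE ∥ DB]
   → B = (-7, -14)

B = (-7, -14)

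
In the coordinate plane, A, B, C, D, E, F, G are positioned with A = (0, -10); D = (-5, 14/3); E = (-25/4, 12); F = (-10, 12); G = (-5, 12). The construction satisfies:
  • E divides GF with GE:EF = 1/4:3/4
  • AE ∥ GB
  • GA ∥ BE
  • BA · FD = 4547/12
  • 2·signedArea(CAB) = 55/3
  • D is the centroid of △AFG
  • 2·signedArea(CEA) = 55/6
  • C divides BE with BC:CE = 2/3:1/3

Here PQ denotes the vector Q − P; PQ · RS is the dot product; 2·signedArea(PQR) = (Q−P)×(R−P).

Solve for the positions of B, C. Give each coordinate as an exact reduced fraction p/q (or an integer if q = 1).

B = (-45/4, 34)
C = (-95/12, 58/3)

1. B_x = -45/4  [GA ∥ BE ∩ AE ∥ GB]
2. B_y = 34  [GA ∥ BE ∩ AE ∥ GB]
   → B = (-45/4, 34)
3. C_x = -95/12  [C divides BE with BC:CE = 2/3:1/3]
4. C_y = 58/3  [C divides BE with BC:CE = 2/3:1/3]
   → C = (-95/12, 58/3)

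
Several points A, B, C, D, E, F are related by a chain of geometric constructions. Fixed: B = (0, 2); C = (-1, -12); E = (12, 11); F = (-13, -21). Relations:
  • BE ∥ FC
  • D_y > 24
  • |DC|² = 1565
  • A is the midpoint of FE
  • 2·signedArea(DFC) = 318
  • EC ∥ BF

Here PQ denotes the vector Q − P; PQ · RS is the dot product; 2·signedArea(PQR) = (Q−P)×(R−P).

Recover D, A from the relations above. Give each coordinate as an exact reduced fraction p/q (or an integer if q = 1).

A = (-1/2, -5)
D = (13, 25)

1. D_x = 13  [line -9·x + 12·y + -183 = 0 ∩ |DC|² = 1565]
2. D_y = 25  [line -9·x + 12·y + -183 = 0 ∩ |DC|² = 1565]
   → D = (13, 25)
3. A_x = -1/2  [A is the midpoint of FE]
4. A_y = -5  [A is the midpoint of FE]
   → A = (-1/2, -5)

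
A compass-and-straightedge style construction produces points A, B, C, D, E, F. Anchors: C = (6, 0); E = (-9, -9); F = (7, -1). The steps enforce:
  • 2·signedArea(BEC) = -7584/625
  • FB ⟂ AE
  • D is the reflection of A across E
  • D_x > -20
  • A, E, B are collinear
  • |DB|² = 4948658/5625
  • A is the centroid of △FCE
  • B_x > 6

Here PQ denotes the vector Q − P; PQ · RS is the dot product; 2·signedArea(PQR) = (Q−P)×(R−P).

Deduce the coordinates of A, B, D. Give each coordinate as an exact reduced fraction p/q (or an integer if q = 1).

1. A_x = 4/3  [A is the centroid of △FCE]
2. A_y = -10/3  [A is the centroid of △FCE]
   → A = (4/3, -10/3)
3. B_x = 4171/625  [A, E, B are collinear ∩ FB ⟂ AE]
4. B_y = -253/625  [A, E, B are collinear ∩ FB ⟂ AE]
   → B = (4171/625, -253/625)
5. D_x = -58/3  [D is the reflection of A across E]
6. D_y = -44/3  [D is the reflection of A across E]
   → D = (-58/3, -44/3)

A = (4/3, -10/3)
B = (4171/625, -253/625)
D = (-58/3, -44/3)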